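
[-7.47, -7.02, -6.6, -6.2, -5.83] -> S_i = -7.47*0.94^i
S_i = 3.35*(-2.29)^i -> [3.35, -7.67, 17.57, -40.23, 92.13]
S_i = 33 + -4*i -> [33, 29, 25, 21, 17]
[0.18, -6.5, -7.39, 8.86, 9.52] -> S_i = Random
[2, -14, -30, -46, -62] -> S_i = 2 + -16*i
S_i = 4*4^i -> [4, 16, 64, 256, 1024]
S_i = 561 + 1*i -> [561, 562, 563, 564, 565]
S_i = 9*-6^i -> [9, -54, 324, -1944, 11664]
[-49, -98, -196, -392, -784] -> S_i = -49*2^i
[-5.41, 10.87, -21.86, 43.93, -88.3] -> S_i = -5.41*(-2.01)^i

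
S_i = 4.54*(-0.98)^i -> [4.54, -4.45, 4.36, -4.27, 4.19]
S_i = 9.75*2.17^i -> [9.75, 21.16, 45.91, 99.63, 216.19]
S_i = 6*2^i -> [6, 12, 24, 48, 96]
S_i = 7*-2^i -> [7, -14, 28, -56, 112]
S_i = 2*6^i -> [2, 12, 72, 432, 2592]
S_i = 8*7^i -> [8, 56, 392, 2744, 19208]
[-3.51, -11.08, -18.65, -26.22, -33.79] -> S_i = -3.51 + -7.57*i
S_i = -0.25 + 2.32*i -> [-0.25, 2.07, 4.39, 6.71, 9.03]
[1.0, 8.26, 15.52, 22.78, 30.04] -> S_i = 1.00 + 7.26*i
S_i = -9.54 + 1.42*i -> [-9.54, -8.12, -6.7, -5.28, -3.86]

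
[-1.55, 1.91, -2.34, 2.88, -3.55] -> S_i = -1.55*(-1.23)^i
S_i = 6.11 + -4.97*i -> [6.11, 1.14, -3.83, -8.8, -13.77]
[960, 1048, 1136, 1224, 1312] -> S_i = 960 + 88*i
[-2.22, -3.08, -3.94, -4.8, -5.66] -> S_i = -2.22 + -0.86*i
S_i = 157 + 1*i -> [157, 158, 159, 160, 161]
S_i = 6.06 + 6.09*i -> [6.06, 12.15, 18.24, 24.33, 30.42]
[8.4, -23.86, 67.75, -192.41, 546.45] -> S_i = 8.40*(-2.84)^i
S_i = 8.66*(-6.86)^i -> [8.66, -59.41, 407.54, -2795.7, 19178.49]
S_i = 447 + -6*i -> [447, 441, 435, 429, 423]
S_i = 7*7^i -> [7, 49, 343, 2401, 16807]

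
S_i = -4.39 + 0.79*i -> [-4.39, -3.6, -2.81, -2.02, -1.23]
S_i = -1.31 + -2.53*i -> [-1.31, -3.84, -6.37, -8.9, -11.43]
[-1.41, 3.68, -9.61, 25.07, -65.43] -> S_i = -1.41*(-2.61)^i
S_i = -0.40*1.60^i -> [-0.4, -0.64, -1.02, -1.64, -2.62]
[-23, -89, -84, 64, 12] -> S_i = Random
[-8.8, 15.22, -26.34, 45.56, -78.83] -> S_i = -8.80*(-1.73)^i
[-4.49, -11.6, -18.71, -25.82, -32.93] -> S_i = -4.49 + -7.11*i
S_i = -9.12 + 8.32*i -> [-9.12, -0.8, 7.52, 15.84, 24.16]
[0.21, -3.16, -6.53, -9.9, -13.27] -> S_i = 0.21 + -3.37*i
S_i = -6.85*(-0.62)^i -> [-6.85, 4.25, -2.63, 1.63, -1.01]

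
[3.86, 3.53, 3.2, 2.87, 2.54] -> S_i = 3.86 + -0.33*i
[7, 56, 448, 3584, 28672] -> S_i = 7*8^i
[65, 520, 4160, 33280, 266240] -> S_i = 65*8^i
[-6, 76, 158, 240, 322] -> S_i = -6 + 82*i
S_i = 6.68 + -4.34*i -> [6.68, 2.34, -2.0, -6.34, -10.68]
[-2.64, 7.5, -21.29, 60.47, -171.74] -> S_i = -2.64*(-2.84)^i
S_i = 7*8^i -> [7, 56, 448, 3584, 28672]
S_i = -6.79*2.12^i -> [-6.79, -14.39, -30.52, -64.7, -137.16]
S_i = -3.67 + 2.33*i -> [-3.67, -1.34, 0.99, 3.32, 5.65]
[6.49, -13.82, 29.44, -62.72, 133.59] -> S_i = 6.49*(-2.13)^i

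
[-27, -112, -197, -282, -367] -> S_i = -27 + -85*i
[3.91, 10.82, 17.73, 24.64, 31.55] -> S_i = 3.91 + 6.91*i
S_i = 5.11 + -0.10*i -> [5.11, 5.01, 4.91, 4.81, 4.71]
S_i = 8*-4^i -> [8, -32, 128, -512, 2048]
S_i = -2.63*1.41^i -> [-2.63, -3.71, -5.23, -7.37, -10.4]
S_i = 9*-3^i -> [9, -27, 81, -243, 729]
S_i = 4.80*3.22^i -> [4.8, 15.46, 49.77, 160.25, 516.02]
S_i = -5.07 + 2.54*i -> [-5.07, -2.53, 0.01, 2.55, 5.09]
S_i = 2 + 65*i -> [2, 67, 132, 197, 262]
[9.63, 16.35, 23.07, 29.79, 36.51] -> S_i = 9.63 + 6.72*i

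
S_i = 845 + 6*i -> [845, 851, 857, 863, 869]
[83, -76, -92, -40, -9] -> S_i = Random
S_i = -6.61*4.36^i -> [-6.61, -28.82, -125.65, -547.85, -2388.62]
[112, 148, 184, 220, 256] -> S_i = 112 + 36*i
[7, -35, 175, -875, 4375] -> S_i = 7*-5^i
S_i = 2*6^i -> [2, 12, 72, 432, 2592]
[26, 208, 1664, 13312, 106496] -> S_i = 26*8^i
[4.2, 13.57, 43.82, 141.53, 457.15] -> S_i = 4.20*3.23^i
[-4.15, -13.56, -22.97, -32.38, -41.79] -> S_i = -4.15 + -9.41*i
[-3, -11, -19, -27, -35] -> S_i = -3 + -8*i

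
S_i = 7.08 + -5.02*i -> [7.08, 2.06, -2.96, -7.98, -13.0]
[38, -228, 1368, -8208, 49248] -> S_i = 38*-6^i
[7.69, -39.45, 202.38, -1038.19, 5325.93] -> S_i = 7.69*(-5.13)^i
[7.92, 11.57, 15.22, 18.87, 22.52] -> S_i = 7.92 + 3.65*i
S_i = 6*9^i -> [6, 54, 486, 4374, 39366]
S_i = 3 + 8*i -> [3, 11, 19, 27, 35]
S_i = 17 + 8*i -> [17, 25, 33, 41, 49]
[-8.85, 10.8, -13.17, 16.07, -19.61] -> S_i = -8.85*(-1.22)^i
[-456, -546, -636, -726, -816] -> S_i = -456 + -90*i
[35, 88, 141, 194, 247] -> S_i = 35 + 53*i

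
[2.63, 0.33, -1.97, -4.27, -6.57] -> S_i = 2.63 + -2.30*i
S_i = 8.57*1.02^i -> [8.57, 8.74, 8.92, 9.09, 9.28]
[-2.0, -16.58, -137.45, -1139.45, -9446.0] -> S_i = -2.00*8.29^i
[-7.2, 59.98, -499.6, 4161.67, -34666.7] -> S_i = -7.20*(-8.33)^i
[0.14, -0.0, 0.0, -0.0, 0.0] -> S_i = 0.14*(-0.03)^i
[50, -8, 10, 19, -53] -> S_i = Random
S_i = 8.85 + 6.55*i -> [8.85, 15.4, 21.95, 28.5, 35.05]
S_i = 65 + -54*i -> [65, 11, -43, -97, -151]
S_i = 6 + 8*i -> [6, 14, 22, 30, 38]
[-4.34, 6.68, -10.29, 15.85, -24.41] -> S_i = -4.34*(-1.54)^i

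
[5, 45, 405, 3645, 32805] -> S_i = 5*9^i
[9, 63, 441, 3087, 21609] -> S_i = 9*7^i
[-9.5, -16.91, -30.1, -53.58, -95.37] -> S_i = -9.50*1.78^i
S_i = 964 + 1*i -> [964, 965, 966, 967, 968]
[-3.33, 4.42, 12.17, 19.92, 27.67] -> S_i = -3.33 + 7.75*i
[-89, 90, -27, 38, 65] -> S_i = Random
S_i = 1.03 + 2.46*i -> [1.03, 3.49, 5.95, 8.41, 10.87]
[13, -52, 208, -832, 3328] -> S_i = 13*-4^i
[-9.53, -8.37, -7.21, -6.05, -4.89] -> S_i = -9.53 + 1.16*i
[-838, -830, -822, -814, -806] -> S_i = -838 + 8*i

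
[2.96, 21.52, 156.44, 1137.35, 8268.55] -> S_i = 2.96*7.27^i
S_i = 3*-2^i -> [3, -6, 12, -24, 48]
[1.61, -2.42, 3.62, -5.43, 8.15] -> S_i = 1.61*(-1.50)^i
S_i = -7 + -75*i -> [-7, -82, -157, -232, -307]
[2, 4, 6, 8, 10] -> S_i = 2 + 2*i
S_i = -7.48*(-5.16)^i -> [-7.48, 38.6, -199.16, 1027.66, -5302.74]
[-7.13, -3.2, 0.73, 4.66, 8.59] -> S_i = -7.13 + 3.93*i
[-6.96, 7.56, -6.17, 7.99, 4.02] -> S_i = Random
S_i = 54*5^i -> [54, 270, 1350, 6750, 33750]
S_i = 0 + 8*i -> [0, 8, 16, 24, 32]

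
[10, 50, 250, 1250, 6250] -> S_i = 10*5^i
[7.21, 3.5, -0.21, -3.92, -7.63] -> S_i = 7.21 + -3.71*i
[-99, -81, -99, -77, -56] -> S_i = Random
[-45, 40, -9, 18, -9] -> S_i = Random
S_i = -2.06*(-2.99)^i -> [-2.06, 6.16, -18.42, 55.07, -164.65]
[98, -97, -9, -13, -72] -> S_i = Random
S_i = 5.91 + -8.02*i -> [5.91, -2.11, -10.13, -18.15, -26.17]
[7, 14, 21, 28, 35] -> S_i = 7 + 7*i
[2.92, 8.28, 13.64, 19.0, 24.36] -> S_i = 2.92 + 5.36*i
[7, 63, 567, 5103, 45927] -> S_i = 7*9^i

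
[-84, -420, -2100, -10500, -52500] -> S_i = -84*5^i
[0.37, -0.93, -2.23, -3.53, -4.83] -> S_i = 0.37 + -1.30*i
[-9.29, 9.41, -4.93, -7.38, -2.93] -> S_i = Random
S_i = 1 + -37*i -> [1, -36, -73, -110, -147]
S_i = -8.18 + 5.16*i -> [-8.18, -3.02, 2.14, 7.3, 12.46]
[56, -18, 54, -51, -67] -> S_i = Random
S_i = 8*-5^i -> [8, -40, 200, -1000, 5000]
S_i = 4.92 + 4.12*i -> [4.92, 9.04, 13.16, 17.28, 21.4]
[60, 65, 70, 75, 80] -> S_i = 60 + 5*i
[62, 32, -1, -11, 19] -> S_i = Random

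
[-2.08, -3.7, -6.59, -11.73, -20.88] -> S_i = -2.08*1.78^i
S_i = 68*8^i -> [68, 544, 4352, 34816, 278528]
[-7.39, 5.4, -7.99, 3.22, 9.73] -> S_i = Random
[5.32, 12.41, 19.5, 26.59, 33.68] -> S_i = 5.32 + 7.09*i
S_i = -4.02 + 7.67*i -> [-4.02, 3.65, 11.32, 18.99, 26.66]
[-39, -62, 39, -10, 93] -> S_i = Random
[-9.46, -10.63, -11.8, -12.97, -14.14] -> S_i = -9.46 + -1.17*i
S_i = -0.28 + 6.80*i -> [-0.28, 6.52, 13.32, 20.12, 26.92]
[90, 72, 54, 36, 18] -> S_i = 90 + -18*i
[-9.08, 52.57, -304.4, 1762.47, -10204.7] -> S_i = -9.08*(-5.79)^i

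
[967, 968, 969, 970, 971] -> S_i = 967 + 1*i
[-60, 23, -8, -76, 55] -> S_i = Random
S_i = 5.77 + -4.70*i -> [5.77, 1.07, -3.63, -8.33, -13.03]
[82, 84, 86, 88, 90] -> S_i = 82 + 2*i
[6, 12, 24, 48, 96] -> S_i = 6*2^i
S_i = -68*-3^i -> [-68, 204, -612, 1836, -5508]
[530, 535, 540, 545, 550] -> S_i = 530 + 5*i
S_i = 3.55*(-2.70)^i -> [3.55, -9.59, 25.88, -69.87, 188.66]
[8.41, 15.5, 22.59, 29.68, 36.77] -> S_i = 8.41 + 7.09*i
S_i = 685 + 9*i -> [685, 694, 703, 712, 721]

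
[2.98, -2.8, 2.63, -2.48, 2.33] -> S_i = 2.98*(-0.94)^i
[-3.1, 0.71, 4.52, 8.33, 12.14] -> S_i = -3.10 + 3.81*i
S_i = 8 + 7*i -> [8, 15, 22, 29, 36]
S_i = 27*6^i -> [27, 162, 972, 5832, 34992]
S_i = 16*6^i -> [16, 96, 576, 3456, 20736]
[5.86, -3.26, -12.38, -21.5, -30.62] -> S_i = 5.86 + -9.12*i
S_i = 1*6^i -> [1, 6, 36, 216, 1296]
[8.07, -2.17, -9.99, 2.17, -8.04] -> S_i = Random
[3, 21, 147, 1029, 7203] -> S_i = 3*7^i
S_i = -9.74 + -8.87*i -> [-9.74, -18.61, -27.48, -36.35, -45.22]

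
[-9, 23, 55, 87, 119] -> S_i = -9 + 32*i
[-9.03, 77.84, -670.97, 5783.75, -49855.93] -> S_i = -9.03*(-8.62)^i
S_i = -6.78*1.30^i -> [-6.78, -8.81, -11.46, -14.9, -19.36]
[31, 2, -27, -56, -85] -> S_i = 31 + -29*i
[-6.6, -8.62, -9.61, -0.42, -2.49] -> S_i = Random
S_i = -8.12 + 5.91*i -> [-8.12, -2.21, 3.7, 9.61, 15.52]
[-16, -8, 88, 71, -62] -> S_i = Random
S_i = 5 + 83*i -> [5, 88, 171, 254, 337]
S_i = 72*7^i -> [72, 504, 3528, 24696, 172872]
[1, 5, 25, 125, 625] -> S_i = 1*5^i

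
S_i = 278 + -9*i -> [278, 269, 260, 251, 242]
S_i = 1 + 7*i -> [1, 8, 15, 22, 29]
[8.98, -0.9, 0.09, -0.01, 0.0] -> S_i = 8.98*(-0.10)^i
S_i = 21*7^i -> [21, 147, 1029, 7203, 50421]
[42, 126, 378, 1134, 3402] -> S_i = 42*3^i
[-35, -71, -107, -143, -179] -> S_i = -35 + -36*i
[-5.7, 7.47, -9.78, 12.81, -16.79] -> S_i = -5.70*(-1.31)^i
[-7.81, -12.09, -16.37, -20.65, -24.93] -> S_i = -7.81 + -4.28*i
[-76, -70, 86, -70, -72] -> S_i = Random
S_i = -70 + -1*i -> [-70, -71, -72, -73, -74]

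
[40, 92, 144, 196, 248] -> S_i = 40 + 52*i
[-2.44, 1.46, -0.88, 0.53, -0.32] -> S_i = -2.44*(-0.60)^i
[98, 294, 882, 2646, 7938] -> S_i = 98*3^i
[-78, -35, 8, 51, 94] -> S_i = -78 + 43*i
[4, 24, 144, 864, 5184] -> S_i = 4*6^i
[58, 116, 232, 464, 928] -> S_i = 58*2^i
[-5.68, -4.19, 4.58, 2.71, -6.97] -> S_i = Random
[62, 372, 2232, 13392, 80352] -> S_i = 62*6^i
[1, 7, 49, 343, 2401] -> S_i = 1*7^i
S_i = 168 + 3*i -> [168, 171, 174, 177, 180]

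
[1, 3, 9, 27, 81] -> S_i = 1*3^i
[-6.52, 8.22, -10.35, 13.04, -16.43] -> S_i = -6.52*(-1.26)^i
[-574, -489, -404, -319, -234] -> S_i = -574 + 85*i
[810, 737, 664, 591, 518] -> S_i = 810 + -73*i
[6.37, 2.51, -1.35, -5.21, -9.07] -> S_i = 6.37 + -3.86*i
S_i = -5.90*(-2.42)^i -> [-5.9, 14.28, -34.55, 83.62, -202.35]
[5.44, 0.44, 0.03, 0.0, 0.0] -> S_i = 5.44*0.08^i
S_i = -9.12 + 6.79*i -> [-9.12, -2.33, 4.46, 11.25, 18.04]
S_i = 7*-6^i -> [7, -42, 252, -1512, 9072]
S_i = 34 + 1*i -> [34, 35, 36, 37, 38]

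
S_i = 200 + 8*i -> [200, 208, 216, 224, 232]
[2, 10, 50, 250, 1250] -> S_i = 2*5^i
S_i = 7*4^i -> [7, 28, 112, 448, 1792]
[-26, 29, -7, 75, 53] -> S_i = Random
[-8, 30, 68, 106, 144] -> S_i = -8 + 38*i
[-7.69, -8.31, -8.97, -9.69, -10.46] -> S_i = -7.69*1.08^i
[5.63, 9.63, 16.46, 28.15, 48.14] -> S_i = 5.63*1.71^i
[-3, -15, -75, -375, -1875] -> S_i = -3*5^i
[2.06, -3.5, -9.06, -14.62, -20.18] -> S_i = 2.06 + -5.56*i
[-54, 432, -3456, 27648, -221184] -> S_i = -54*-8^i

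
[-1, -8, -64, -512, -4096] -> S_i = -1*8^i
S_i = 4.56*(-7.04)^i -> [4.56, -32.1, 226.0, -1591.05, 11200.97]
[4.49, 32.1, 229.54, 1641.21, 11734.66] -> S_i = 4.49*7.15^i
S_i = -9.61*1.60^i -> [-9.61, -15.38, -24.6, -39.36, -62.98]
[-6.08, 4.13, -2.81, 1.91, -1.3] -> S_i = -6.08*(-0.68)^i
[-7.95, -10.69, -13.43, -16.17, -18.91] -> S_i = -7.95 + -2.74*i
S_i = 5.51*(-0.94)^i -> [5.51, -5.18, 4.87, -4.58, 4.3]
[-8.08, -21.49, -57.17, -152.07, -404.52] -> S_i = -8.08*2.66^i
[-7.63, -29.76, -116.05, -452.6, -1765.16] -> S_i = -7.63*3.90^i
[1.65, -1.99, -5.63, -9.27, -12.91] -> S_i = 1.65 + -3.64*i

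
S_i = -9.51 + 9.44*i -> [-9.51, -0.07, 9.37, 18.81, 28.25]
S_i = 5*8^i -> [5, 40, 320, 2560, 20480]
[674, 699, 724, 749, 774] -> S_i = 674 + 25*i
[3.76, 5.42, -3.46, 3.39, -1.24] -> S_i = Random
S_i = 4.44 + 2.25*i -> [4.44, 6.69, 8.94, 11.19, 13.44]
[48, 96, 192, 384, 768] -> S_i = 48*2^i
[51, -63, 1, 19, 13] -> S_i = Random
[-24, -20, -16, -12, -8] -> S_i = -24 + 4*i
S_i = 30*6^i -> [30, 180, 1080, 6480, 38880]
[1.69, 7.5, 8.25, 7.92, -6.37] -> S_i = Random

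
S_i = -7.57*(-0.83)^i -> [-7.57, 6.28, -5.21, 4.33, -3.59]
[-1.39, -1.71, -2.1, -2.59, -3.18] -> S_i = -1.39*1.23^i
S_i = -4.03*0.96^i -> [-4.03, -3.87, -3.71, -3.57, -3.42]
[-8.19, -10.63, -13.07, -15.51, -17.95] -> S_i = -8.19 + -2.44*i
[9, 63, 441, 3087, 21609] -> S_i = 9*7^i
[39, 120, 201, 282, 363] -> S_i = 39 + 81*i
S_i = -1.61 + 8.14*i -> [-1.61, 6.53, 14.67, 22.81, 30.95]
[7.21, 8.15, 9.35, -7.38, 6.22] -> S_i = Random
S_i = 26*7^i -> [26, 182, 1274, 8918, 62426]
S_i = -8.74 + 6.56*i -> [-8.74, -2.18, 4.38, 10.94, 17.5]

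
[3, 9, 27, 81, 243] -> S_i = 3*3^i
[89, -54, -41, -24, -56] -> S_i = Random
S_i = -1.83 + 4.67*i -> [-1.83, 2.84, 7.51, 12.18, 16.85]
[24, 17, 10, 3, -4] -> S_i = 24 + -7*i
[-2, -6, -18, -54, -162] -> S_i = -2*3^i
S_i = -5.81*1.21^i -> [-5.81, -7.03, -8.51, -10.29, -12.45]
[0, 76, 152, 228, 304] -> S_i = 0 + 76*i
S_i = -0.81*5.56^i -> [-0.81, -4.5, -25.04, -139.22, -774.08]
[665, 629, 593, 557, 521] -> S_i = 665 + -36*i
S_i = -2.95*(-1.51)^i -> [-2.95, 4.45, -6.73, 10.16, -15.34]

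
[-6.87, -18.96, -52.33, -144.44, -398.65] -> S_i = -6.87*2.76^i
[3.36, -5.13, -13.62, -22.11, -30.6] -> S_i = 3.36 + -8.49*i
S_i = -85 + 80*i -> [-85, -5, 75, 155, 235]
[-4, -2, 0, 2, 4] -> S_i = -4 + 2*i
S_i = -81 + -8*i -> [-81, -89, -97, -105, -113]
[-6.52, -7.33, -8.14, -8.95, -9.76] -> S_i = -6.52 + -0.81*i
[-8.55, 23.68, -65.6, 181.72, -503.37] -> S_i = -8.55*(-2.77)^i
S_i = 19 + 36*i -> [19, 55, 91, 127, 163]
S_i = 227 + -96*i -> [227, 131, 35, -61, -157]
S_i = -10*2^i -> [-10, -20, -40, -80, -160]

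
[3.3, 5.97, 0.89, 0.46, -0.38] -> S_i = Random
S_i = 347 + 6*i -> [347, 353, 359, 365, 371]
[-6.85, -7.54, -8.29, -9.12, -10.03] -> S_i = -6.85*1.10^i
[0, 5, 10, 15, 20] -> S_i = 0 + 5*i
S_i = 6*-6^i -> [6, -36, 216, -1296, 7776]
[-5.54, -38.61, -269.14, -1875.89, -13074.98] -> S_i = -5.54*6.97^i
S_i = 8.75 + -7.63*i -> [8.75, 1.12, -6.51, -14.14, -21.77]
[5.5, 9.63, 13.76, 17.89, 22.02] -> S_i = 5.50 + 4.13*i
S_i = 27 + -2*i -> [27, 25, 23, 21, 19]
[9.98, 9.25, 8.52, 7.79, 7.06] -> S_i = 9.98 + -0.73*i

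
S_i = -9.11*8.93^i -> [-9.11, -81.35, -726.48, -6487.43, -57932.76]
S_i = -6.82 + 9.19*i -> [-6.82, 2.37, 11.56, 20.75, 29.94]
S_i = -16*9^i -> [-16, -144, -1296, -11664, -104976]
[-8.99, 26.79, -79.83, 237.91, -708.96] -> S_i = -8.99*(-2.98)^i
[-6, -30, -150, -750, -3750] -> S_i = -6*5^i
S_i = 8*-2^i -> [8, -16, 32, -64, 128]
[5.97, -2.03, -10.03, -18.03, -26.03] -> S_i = 5.97 + -8.00*i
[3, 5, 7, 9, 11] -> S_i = 3 + 2*i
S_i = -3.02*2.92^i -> [-3.02, -8.82, -25.75, -75.19, -219.55]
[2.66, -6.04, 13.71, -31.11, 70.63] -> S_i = 2.66*(-2.27)^i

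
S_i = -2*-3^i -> [-2, 6, -18, 54, -162]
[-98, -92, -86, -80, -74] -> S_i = -98 + 6*i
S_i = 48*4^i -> [48, 192, 768, 3072, 12288]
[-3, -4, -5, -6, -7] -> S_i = -3 + -1*i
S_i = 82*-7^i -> [82, -574, 4018, -28126, 196882]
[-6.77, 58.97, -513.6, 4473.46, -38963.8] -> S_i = -6.77*(-8.71)^i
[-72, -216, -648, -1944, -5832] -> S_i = -72*3^i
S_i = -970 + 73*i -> [-970, -897, -824, -751, -678]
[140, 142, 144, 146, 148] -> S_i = 140 + 2*i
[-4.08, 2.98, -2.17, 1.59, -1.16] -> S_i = -4.08*(-0.73)^i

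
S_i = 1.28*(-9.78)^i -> [1.28, -12.52, 122.43, -1197.36, 11710.23]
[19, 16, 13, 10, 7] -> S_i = 19 + -3*i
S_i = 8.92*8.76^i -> [8.92, 78.14, 684.5, 5996.21, 52526.84]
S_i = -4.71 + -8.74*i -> [-4.71, -13.45, -22.19, -30.93, -39.67]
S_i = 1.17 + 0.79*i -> [1.17, 1.96, 2.75, 3.54, 4.33]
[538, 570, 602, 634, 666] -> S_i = 538 + 32*i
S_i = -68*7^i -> [-68, -476, -3332, -23324, -163268]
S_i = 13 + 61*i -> [13, 74, 135, 196, 257]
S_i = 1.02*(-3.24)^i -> [1.02, -3.3, 10.71, -34.69, 112.4]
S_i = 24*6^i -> [24, 144, 864, 5184, 31104]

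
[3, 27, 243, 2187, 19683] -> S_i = 3*9^i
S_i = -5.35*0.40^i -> [-5.35, -2.14, -0.86, -0.34, -0.14]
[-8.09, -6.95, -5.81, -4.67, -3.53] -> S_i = -8.09 + 1.14*i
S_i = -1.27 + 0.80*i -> [-1.27, -0.47, 0.33, 1.13, 1.93]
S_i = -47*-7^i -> [-47, 329, -2303, 16121, -112847]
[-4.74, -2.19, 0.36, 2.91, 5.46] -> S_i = -4.74 + 2.55*i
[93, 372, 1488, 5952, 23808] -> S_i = 93*4^i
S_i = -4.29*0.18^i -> [-4.29, -0.77, -0.14, -0.03, -0.0]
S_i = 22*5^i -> [22, 110, 550, 2750, 13750]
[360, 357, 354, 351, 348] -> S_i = 360 + -3*i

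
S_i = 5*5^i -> [5, 25, 125, 625, 3125]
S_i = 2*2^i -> [2, 4, 8, 16, 32]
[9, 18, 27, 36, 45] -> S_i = 9 + 9*i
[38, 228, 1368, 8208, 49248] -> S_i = 38*6^i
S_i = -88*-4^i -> [-88, 352, -1408, 5632, -22528]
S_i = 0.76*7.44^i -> [0.76, 5.65, 42.07, 312.99, 2328.66]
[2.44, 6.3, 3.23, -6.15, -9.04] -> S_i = Random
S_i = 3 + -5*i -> [3, -2, -7, -12, -17]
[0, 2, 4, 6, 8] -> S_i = 0 + 2*i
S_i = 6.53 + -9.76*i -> [6.53, -3.23, -12.99, -22.75, -32.51]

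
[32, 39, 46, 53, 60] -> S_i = 32 + 7*i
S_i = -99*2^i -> [-99, -198, -396, -792, -1584]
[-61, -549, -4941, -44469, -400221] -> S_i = -61*9^i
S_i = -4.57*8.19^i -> [-4.57, -37.43, -306.54, -2510.54, -20561.36]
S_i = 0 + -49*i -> [0, -49, -98, -147, -196]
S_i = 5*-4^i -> [5, -20, 80, -320, 1280]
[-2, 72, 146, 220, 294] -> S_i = -2 + 74*i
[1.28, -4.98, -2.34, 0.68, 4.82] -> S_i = Random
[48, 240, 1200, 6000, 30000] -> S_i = 48*5^i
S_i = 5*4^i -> [5, 20, 80, 320, 1280]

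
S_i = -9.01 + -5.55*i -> [-9.01, -14.56, -20.11, -25.66, -31.21]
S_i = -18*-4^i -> [-18, 72, -288, 1152, -4608]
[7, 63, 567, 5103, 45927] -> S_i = 7*9^i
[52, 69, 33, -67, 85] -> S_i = Random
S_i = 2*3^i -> [2, 6, 18, 54, 162]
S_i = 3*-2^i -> [3, -6, 12, -24, 48]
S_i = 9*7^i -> [9, 63, 441, 3087, 21609]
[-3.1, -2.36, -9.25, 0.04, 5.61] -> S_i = Random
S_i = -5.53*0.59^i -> [-5.53, -3.26, -1.92, -1.14, -0.67]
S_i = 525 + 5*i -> [525, 530, 535, 540, 545]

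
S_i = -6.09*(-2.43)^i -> [-6.09, 14.8, -35.96, 87.38, -212.35]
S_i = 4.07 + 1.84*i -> [4.07, 5.91, 7.75, 9.59, 11.43]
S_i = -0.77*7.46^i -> [-0.77, -5.74, -42.85, -319.67, -2384.77]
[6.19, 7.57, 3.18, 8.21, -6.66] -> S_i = Random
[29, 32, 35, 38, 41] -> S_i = 29 + 3*i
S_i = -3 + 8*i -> [-3, 5, 13, 21, 29]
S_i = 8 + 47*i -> [8, 55, 102, 149, 196]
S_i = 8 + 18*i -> [8, 26, 44, 62, 80]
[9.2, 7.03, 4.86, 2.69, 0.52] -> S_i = 9.20 + -2.17*i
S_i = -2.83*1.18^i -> [-2.83, -3.34, -3.94, -4.65, -5.49]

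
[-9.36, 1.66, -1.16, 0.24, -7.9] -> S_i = Random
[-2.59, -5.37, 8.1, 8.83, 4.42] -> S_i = Random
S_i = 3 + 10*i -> [3, 13, 23, 33, 43]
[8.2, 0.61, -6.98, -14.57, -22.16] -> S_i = 8.20 + -7.59*i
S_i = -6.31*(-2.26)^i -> [-6.31, 14.26, -32.23, 72.84, -164.61]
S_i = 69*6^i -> [69, 414, 2484, 14904, 89424]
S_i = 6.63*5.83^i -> [6.63, 38.65, 225.35, 1313.77, 7659.28]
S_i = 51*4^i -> [51, 204, 816, 3264, 13056]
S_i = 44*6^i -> [44, 264, 1584, 9504, 57024]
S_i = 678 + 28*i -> [678, 706, 734, 762, 790]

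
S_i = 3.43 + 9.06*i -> [3.43, 12.49, 21.55, 30.61, 39.67]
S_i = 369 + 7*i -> [369, 376, 383, 390, 397]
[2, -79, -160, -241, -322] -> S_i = 2 + -81*i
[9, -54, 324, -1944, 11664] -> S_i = 9*-6^i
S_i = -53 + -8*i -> [-53, -61, -69, -77, -85]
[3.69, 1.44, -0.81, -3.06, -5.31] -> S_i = 3.69 + -2.25*i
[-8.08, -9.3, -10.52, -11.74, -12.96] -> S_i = -8.08 + -1.22*i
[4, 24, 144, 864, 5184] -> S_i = 4*6^i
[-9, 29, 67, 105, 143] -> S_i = -9 + 38*i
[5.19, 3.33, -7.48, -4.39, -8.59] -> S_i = Random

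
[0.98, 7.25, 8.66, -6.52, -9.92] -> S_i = Random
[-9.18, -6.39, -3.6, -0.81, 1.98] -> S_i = -9.18 + 2.79*i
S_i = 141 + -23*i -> [141, 118, 95, 72, 49]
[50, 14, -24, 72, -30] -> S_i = Random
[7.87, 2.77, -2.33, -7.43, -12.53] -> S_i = 7.87 + -5.10*i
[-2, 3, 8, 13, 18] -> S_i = -2 + 5*i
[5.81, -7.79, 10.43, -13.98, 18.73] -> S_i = 5.81*(-1.34)^i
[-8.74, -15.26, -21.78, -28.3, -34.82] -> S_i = -8.74 + -6.52*i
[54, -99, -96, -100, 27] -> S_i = Random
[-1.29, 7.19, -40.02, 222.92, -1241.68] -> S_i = -1.29*(-5.57)^i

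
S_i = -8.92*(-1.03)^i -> [-8.92, 9.19, -9.46, 9.75, -10.04]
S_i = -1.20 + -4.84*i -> [-1.2, -6.04, -10.88, -15.72, -20.56]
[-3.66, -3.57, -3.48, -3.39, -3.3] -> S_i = -3.66 + 0.09*i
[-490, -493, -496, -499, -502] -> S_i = -490 + -3*i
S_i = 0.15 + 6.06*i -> [0.15, 6.21, 12.27, 18.33, 24.39]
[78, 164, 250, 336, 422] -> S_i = 78 + 86*i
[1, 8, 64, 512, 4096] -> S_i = 1*8^i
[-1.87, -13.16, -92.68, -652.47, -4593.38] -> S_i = -1.87*7.04^i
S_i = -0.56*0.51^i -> [-0.56, -0.29, -0.15, -0.07, -0.04]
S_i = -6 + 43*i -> [-6, 37, 80, 123, 166]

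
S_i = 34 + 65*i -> [34, 99, 164, 229, 294]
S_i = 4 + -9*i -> [4, -5, -14, -23, -32]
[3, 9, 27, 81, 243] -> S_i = 3*3^i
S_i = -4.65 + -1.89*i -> [-4.65, -6.54, -8.43, -10.32, -12.21]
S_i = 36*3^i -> [36, 108, 324, 972, 2916]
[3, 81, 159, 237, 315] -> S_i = 3 + 78*i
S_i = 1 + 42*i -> [1, 43, 85, 127, 169]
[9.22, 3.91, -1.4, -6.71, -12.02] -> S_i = 9.22 + -5.31*i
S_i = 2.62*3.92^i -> [2.62, 10.27, 40.26, 157.82, 618.65]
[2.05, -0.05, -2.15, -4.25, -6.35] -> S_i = 2.05 + -2.10*i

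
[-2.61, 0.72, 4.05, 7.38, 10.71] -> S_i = -2.61 + 3.33*i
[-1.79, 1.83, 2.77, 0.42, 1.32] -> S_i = Random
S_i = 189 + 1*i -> [189, 190, 191, 192, 193]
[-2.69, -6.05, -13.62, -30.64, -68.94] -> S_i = -2.69*2.25^i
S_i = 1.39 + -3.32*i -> [1.39, -1.93, -5.25, -8.57, -11.89]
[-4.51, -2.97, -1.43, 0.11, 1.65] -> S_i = -4.51 + 1.54*i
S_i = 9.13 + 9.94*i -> [9.13, 19.07, 29.01, 38.95, 48.89]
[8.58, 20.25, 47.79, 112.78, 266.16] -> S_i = 8.58*2.36^i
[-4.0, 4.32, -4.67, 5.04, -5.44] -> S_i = -4.00*(-1.08)^i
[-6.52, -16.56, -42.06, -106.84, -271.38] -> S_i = -6.52*2.54^i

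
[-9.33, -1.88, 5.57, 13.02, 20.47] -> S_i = -9.33 + 7.45*i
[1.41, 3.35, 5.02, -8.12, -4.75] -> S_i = Random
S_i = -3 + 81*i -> [-3, 78, 159, 240, 321]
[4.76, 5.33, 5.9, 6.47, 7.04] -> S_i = 4.76 + 0.57*i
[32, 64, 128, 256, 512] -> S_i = 32*2^i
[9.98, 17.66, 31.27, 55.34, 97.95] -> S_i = 9.98*1.77^i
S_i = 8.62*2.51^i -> [8.62, 21.64, 54.31, 136.31, 342.14]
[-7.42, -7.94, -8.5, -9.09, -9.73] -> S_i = -7.42*1.07^i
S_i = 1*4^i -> [1, 4, 16, 64, 256]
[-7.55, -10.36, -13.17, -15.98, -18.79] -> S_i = -7.55 + -2.81*i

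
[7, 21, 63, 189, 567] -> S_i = 7*3^i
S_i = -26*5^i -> [-26, -130, -650, -3250, -16250]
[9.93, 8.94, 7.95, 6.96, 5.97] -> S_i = 9.93 + -0.99*i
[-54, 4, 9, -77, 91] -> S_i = Random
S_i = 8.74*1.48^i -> [8.74, 12.94, 19.14, 28.33, 41.93]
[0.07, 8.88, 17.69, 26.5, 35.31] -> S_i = 0.07 + 8.81*i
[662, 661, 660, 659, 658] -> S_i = 662 + -1*i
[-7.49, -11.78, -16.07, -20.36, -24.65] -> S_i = -7.49 + -4.29*i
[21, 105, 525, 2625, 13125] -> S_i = 21*5^i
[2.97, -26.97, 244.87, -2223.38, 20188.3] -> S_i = 2.97*(-9.08)^i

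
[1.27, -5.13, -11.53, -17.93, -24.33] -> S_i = 1.27 + -6.40*i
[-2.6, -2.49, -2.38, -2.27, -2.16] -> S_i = -2.60 + 0.11*i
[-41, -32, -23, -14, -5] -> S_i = -41 + 9*i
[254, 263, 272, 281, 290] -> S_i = 254 + 9*i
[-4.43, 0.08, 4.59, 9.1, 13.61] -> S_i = -4.43 + 4.51*i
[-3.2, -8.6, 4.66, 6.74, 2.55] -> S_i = Random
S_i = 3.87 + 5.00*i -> [3.87, 8.87, 13.87, 18.87, 23.87]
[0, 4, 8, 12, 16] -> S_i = 0 + 4*i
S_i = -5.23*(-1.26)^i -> [-5.23, 6.59, -8.3, 10.46, -13.18]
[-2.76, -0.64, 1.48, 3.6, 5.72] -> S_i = -2.76 + 2.12*i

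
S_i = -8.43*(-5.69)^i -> [-8.43, 47.97, -272.93, 1552.97, -8836.43]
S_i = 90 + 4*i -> [90, 94, 98, 102, 106]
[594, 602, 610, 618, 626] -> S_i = 594 + 8*i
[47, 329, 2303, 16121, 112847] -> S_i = 47*7^i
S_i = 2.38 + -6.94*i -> [2.38, -4.56, -11.5, -18.44, -25.38]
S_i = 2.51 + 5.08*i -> [2.51, 7.59, 12.67, 17.75, 22.83]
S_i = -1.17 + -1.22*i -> [-1.17, -2.39, -3.61, -4.83, -6.05]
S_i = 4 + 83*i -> [4, 87, 170, 253, 336]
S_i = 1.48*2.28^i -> [1.48, 3.37, 7.69, 17.54, 39.99]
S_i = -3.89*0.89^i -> [-3.89, -3.46, -3.08, -2.74, -2.44]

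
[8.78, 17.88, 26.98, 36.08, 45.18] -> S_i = 8.78 + 9.10*i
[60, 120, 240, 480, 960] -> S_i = 60*2^i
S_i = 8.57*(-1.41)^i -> [8.57, -12.08, 17.04, -24.02, 33.87]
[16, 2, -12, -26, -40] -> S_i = 16 + -14*i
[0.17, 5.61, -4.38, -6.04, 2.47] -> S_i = Random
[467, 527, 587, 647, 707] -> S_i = 467 + 60*i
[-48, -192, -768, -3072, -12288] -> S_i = -48*4^i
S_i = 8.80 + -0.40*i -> [8.8, 8.4, 8.0, 7.6, 7.2]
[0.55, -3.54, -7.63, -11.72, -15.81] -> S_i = 0.55 + -4.09*i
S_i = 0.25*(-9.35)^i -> [0.25, -2.34, 21.86, -204.35, 1910.67]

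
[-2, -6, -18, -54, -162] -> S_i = -2*3^i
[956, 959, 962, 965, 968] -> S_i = 956 + 3*i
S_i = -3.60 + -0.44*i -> [-3.6, -4.04, -4.48, -4.92, -5.36]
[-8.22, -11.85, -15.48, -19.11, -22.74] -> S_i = -8.22 + -3.63*i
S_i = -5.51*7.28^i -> [-5.51, -40.11, -292.02, -2125.91, -15476.66]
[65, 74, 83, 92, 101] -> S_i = 65 + 9*i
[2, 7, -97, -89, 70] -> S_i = Random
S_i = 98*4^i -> [98, 392, 1568, 6272, 25088]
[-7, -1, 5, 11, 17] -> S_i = -7 + 6*i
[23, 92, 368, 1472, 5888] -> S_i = 23*4^i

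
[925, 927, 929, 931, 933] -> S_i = 925 + 2*i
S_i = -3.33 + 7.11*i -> [-3.33, 3.78, 10.89, 18.0, 25.11]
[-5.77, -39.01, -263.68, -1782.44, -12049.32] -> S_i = -5.77*6.76^i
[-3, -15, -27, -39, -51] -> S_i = -3 + -12*i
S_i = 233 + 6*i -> [233, 239, 245, 251, 257]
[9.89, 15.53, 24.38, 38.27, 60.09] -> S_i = 9.89*1.57^i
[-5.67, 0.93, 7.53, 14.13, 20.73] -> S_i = -5.67 + 6.60*i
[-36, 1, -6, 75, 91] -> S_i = Random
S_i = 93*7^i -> [93, 651, 4557, 31899, 223293]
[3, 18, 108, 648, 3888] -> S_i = 3*6^i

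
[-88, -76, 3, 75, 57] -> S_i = Random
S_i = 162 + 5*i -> [162, 167, 172, 177, 182]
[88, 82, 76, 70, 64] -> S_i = 88 + -6*i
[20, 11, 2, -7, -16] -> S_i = 20 + -9*i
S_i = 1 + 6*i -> [1, 7, 13, 19, 25]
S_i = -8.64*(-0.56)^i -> [-8.64, 4.84, -2.71, 1.52, -0.85]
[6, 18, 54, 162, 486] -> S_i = 6*3^i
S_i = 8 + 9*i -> [8, 17, 26, 35, 44]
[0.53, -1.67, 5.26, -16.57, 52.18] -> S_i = 0.53*(-3.15)^i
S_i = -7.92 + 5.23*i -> [-7.92, -2.69, 2.54, 7.77, 13.0]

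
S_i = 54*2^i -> [54, 108, 216, 432, 864]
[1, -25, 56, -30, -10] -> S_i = Random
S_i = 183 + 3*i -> [183, 186, 189, 192, 195]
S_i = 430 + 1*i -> [430, 431, 432, 433, 434]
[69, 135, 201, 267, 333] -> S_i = 69 + 66*i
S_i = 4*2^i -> [4, 8, 16, 32, 64]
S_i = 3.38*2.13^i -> [3.38, 7.2, 15.33, 32.66, 69.57]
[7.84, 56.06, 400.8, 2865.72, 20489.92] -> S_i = 7.84*7.15^i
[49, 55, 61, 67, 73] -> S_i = 49 + 6*i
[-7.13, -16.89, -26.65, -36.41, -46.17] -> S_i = -7.13 + -9.76*i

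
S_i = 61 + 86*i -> [61, 147, 233, 319, 405]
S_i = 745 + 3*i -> [745, 748, 751, 754, 757]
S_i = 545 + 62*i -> [545, 607, 669, 731, 793]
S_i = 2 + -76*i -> [2, -74, -150, -226, -302]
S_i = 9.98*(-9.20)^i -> [9.98, -91.82, 844.71, -7771.31, 71496.02]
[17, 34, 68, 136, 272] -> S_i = 17*2^i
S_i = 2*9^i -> [2, 18, 162, 1458, 13122]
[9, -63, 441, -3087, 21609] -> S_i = 9*-7^i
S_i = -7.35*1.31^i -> [-7.35, -9.63, -12.61, -16.52, -21.65]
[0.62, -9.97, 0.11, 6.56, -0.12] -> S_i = Random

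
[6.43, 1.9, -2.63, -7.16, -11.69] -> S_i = 6.43 + -4.53*i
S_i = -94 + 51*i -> [-94, -43, 8, 59, 110]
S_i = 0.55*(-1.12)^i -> [0.55, -0.62, 0.69, -0.77, 0.87]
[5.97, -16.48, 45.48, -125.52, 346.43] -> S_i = 5.97*(-2.76)^i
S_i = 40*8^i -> [40, 320, 2560, 20480, 163840]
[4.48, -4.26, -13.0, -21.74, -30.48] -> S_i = 4.48 + -8.74*i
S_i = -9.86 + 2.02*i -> [-9.86, -7.84, -5.82, -3.8, -1.78]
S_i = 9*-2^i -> [9, -18, 36, -72, 144]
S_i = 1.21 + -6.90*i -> [1.21, -5.69, -12.59, -19.49, -26.39]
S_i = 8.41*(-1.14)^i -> [8.41, -9.59, 10.93, -12.46, 14.2]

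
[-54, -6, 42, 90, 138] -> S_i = -54 + 48*i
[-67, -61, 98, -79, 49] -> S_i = Random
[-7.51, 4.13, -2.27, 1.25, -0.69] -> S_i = -7.51*(-0.55)^i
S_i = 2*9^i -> [2, 18, 162, 1458, 13122]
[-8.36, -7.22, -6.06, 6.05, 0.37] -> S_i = Random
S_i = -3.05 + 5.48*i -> [-3.05, 2.43, 7.91, 13.39, 18.87]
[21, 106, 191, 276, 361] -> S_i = 21 + 85*i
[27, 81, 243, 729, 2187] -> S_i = 27*3^i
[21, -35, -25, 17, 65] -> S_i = Random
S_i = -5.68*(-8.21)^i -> [-5.68, 46.63, -382.86, 3143.24, -25806.02]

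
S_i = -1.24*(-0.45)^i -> [-1.24, 0.56, -0.25, 0.11, -0.05]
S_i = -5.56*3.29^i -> [-5.56, -18.29, -60.18, -198.0, -651.42]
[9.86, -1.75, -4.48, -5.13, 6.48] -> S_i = Random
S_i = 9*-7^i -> [9, -63, 441, -3087, 21609]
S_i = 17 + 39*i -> [17, 56, 95, 134, 173]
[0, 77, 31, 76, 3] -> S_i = Random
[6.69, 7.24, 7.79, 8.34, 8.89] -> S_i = 6.69 + 0.55*i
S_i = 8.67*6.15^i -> [8.67, 53.32, 327.92, 2016.71, 12402.79]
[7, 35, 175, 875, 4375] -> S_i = 7*5^i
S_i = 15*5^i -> [15, 75, 375, 1875, 9375]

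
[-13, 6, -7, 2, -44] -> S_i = Random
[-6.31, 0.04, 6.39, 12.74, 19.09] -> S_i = -6.31 + 6.35*i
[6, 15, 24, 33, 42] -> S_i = 6 + 9*i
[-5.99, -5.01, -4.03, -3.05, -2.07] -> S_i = -5.99 + 0.98*i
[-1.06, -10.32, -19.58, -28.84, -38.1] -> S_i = -1.06 + -9.26*i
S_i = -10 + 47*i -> [-10, 37, 84, 131, 178]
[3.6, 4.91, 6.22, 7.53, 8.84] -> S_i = 3.60 + 1.31*i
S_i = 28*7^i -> [28, 196, 1372, 9604, 67228]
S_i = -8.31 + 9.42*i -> [-8.31, 1.11, 10.53, 19.95, 29.37]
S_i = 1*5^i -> [1, 5, 25, 125, 625]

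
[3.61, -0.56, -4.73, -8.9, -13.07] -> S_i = 3.61 + -4.17*i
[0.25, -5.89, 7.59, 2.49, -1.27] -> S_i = Random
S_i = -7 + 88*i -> [-7, 81, 169, 257, 345]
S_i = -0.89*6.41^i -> [-0.89, -5.7, -36.57, -234.4, -1502.53]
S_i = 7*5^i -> [7, 35, 175, 875, 4375]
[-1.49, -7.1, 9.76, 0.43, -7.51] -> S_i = Random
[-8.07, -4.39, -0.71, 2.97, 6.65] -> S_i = -8.07 + 3.68*i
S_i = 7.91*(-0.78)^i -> [7.91, -6.17, 4.81, -3.75, 2.93]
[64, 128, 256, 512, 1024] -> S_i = 64*2^i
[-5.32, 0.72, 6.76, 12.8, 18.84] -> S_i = -5.32 + 6.04*i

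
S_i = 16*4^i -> [16, 64, 256, 1024, 4096]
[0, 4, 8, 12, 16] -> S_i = 0 + 4*i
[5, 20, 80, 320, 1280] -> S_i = 5*4^i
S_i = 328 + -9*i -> [328, 319, 310, 301, 292]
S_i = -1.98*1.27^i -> [-1.98, -2.51, -3.19, -4.06, -5.15]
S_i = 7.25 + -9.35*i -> [7.25, -2.1, -11.45, -20.8, -30.15]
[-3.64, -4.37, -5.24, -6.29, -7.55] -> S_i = -3.64*1.20^i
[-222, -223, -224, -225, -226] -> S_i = -222 + -1*i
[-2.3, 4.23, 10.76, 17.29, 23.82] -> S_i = -2.30 + 6.53*i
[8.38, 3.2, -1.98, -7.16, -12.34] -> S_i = 8.38 + -5.18*i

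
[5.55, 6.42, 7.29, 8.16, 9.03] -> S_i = 5.55 + 0.87*i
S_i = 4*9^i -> [4, 36, 324, 2916, 26244]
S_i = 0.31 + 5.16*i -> [0.31, 5.47, 10.63, 15.79, 20.95]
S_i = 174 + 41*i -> [174, 215, 256, 297, 338]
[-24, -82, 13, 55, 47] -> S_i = Random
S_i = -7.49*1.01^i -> [-7.49, -7.56, -7.64, -7.72, -7.79]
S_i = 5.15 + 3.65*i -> [5.15, 8.8, 12.45, 16.1, 19.75]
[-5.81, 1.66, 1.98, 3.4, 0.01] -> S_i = Random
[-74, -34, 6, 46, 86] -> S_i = -74 + 40*i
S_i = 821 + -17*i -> [821, 804, 787, 770, 753]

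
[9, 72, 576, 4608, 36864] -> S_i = 9*8^i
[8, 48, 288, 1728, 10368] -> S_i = 8*6^i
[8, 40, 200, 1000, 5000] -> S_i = 8*5^i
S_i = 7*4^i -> [7, 28, 112, 448, 1792]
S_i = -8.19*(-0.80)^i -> [-8.19, 6.55, -5.24, 4.19, -3.35]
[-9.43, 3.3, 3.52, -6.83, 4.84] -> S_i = Random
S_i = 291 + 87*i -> [291, 378, 465, 552, 639]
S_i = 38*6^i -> [38, 228, 1368, 8208, 49248]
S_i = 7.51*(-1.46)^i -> [7.51, -10.96, 16.01, -23.37, 34.12]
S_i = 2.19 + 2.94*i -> [2.19, 5.13, 8.07, 11.01, 13.95]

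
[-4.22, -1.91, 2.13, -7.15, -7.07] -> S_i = Random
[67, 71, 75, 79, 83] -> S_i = 67 + 4*i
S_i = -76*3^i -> [-76, -228, -684, -2052, -6156]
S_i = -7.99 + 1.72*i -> [-7.99, -6.27, -4.55, -2.83, -1.11]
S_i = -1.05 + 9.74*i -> [-1.05, 8.69, 18.43, 28.17, 37.91]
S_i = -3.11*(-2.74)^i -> [-3.11, 8.52, -23.35, 63.98, -175.29]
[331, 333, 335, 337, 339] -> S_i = 331 + 2*i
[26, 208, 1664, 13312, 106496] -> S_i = 26*8^i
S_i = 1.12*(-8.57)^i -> [1.12, -9.6, 82.26, -704.95, 6041.45]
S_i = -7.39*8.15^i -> [-7.39, -60.23, -490.86, -4000.53, -32604.3]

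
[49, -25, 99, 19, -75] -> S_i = Random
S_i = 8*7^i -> [8, 56, 392, 2744, 19208]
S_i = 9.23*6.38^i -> [9.23, 58.89, 375.7, 2396.98, 15292.71]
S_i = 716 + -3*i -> [716, 713, 710, 707, 704]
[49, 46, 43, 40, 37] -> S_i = 49 + -3*i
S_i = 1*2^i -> [1, 2, 4, 8, 16]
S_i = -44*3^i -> [-44, -132, -396, -1188, -3564]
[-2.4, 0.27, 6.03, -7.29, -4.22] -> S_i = Random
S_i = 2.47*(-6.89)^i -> [2.47, -17.02, 117.26, -807.89, 5566.39]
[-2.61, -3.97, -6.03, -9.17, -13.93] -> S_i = -2.61*1.52^i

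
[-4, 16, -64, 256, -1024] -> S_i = -4*-4^i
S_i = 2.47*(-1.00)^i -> [2.47, -2.47, 2.47, -2.47, 2.47]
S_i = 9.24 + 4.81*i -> [9.24, 14.05, 18.86, 23.67, 28.48]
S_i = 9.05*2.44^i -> [9.05, 22.08, 53.88, 131.47, 320.78]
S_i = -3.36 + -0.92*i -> [-3.36, -4.28, -5.2, -6.12, -7.04]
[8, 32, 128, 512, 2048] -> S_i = 8*4^i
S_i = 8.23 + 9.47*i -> [8.23, 17.7, 27.17, 36.64, 46.11]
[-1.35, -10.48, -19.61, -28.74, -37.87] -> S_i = -1.35 + -9.13*i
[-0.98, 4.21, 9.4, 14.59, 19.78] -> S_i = -0.98 + 5.19*i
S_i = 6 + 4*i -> [6, 10, 14, 18, 22]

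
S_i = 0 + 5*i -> [0, 5, 10, 15, 20]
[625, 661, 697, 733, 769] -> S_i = 625 + 36*i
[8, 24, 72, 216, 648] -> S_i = 8*3^i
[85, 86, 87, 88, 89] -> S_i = 85 + 1*i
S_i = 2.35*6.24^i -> [2.35, 14.66, 91.5, 570.98, 3562.92]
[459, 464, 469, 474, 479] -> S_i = 459 + 5*i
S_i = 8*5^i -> [8, 40, 200, 1000, 5000]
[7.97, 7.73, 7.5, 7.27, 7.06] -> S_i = 7.97*0.97^i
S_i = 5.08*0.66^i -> [5.08, 3.35, 2.21, 1.46, 0.96]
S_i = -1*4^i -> [-1, -4, -16, -64, -256]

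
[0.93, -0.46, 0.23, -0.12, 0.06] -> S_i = 0.93*(-0.50)^i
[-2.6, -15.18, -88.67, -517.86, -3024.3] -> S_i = -2.60*5.84^i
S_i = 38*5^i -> [38, 190, 950, 4750, 23750]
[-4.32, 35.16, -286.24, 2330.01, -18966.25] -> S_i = -4.32*(-8.14)^i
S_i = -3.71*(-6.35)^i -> [-3.71, 23.56, -149.6, 949.94, -6032.1]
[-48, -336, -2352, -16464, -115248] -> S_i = -48*7^i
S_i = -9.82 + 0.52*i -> [-9.82, -9.3, -8.78, -8.26, -7.74]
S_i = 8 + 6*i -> [8, 14, 20, 26, 32]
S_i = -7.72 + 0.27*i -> [-7.72, -7.45, -7.18, -6.91, -6.64]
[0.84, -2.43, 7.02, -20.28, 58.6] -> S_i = 0.84*(-2.89)^i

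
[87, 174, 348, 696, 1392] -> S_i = 87*2^i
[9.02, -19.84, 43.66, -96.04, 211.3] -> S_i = 9.02*(-2.20)^i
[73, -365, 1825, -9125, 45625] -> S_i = 73*-5^i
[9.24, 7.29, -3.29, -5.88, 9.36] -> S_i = Random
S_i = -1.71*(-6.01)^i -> [-1.71, 10.28, -61.77, 371.21, -2230.97]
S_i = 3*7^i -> [3, 21, 147, 1029, 7203]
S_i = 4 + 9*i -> [4, 13, 22, 31, 40]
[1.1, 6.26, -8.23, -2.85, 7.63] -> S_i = Random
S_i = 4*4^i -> [4, 16, 64, 256, 1024]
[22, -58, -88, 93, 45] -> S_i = Random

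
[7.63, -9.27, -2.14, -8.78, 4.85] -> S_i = Random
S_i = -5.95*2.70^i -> [-5.95, -16.07, -43.38, -117.11, -316.21]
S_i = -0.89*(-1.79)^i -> [-0.89, 1.59, -2.85, 5.1, -9.14]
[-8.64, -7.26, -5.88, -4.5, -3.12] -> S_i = -8.64 + 1.38*i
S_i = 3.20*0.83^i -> [3.2, 2.66, 2.2, 1.83, 1.52]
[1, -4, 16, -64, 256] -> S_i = 1*-4^i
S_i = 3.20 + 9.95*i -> [3.2, 13.15, 23.1, 33.05, 43.0]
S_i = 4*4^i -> [4, 16, 64, 256, 1024]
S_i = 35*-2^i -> [35, -70, 140, -280, 560]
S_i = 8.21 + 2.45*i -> [8.21, 10.66, 13.11, 15.56, 18.01]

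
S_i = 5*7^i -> [5, 35, 245, 1715, 12005]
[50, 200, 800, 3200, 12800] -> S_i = 50*4^i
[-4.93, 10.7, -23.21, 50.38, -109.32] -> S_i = -4.93*(-2.17)^i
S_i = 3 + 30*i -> [3, 33, 63, 93, 123]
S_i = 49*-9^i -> [49, -441, 3969, -35721, 321489]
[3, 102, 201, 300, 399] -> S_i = 3 + 99*i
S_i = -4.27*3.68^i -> [-4.27, -15.71, -57.83, -212.8, -783.1]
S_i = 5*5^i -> [5, 25, 125, 625, 3125]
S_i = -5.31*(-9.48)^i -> [-5.31, 50.34, -477.21, 4523.97, -42887.22]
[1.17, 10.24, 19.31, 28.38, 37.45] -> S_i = 1.17 + 9.07*i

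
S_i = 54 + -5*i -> [54, 49, 44, 39, 34]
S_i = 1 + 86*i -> [1, 87, 173, 259, 345]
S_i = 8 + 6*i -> [8, 14, 20, 26, 32]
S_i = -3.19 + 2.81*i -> [-3.19, -0.38, 2.43, 5.24, 8.05]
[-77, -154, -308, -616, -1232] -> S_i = -77*2^i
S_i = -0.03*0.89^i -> [-0.03, -0.03, -0.02, -0.02, -0.02]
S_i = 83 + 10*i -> [83, 93, 103, 113, 123]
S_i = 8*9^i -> [8, 72, 648, 5832, 52488]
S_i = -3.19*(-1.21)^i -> [-3.19, 3.86, -4.67, 5.65, -6.84]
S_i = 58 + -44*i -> [58, 14, -30, -74, -118]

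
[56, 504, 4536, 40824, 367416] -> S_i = 56*9^i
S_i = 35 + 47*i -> [35, 82, 129, 176, 223]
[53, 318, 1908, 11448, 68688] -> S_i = 53*6^i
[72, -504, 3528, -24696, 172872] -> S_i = 72*-7^i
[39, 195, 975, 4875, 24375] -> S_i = 39*5^i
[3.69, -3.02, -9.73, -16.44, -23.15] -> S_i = 3.69 + -6.71*i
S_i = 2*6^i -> [2, 12, 72, 432, 2592]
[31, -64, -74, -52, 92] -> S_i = Random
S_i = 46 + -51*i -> [46, -5, -56, -107, -158]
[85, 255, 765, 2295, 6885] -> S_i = 85*3^i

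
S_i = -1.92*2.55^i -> [-1.92, -4.9, -12.48, -31.84, -81.18]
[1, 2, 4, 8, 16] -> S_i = 1*2^i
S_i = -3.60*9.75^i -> [-3.6, -35.1, -342.22, -3336.69, -32532.76]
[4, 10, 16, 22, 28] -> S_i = 4 + 6*i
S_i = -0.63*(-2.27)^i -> [-0.63, 1.43, -3.25, 7.37, -16.73]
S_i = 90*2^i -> [90, 180, 360, 720, 1440]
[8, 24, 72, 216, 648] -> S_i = 8*3^i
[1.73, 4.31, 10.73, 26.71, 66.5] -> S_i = 1.73*2.49^i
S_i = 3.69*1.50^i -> [3.69, 5.54, 8.3, 12.45, 18.68]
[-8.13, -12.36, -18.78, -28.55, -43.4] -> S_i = -8.13*1.52^i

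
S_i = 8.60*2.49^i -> [8.6, 21.41, 53.32, 132.77, 330.59]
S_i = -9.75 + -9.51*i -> [-9.75, -19.26, -28.77, -38.28, -47.79]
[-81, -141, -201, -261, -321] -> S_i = -81 + -60*i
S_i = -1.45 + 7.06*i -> [-1.45, 5.61, 12.67, 19.73, 26.79]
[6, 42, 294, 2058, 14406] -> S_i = 6*7^i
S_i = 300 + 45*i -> [300, 345, 390, 435, 480]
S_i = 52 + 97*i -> [52, 149, 246, 343, 440]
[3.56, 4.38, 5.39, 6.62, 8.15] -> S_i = 3.56*1.23^i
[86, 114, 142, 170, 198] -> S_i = 86 + 28*i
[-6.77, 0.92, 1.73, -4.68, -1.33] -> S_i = Random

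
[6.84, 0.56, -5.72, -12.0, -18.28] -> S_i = 6.84 + -6.28*i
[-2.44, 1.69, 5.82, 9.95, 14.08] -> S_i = -2.44 + 4.13*i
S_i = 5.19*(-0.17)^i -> [5.19, -0.88, 0.15, -0.03, 0.0]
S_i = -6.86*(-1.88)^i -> [-6.86, 12.9, -24.25, 45.58, -85.7]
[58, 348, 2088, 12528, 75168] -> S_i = 58*6^i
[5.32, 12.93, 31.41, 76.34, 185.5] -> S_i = 5.32*2.43^i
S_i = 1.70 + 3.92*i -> [1.7, 5.62, 9.54, 13.46, 17.38]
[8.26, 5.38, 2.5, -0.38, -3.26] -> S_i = 8.26 + -2.88*i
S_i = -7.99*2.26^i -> [-7.99, -18.06, -40.81, -92.23, -208.44]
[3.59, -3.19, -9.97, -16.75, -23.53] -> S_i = 3.59 + -6.78*i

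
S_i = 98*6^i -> [98, 588, 3528, 21168, 127008]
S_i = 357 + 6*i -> [357, 363, 369, 375, 381]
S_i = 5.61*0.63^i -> [5.61, 3.53, 2.23, 1.4, 0.88]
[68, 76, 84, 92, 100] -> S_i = 68 + 8*i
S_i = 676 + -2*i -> [676, 674, 672, 670, 668]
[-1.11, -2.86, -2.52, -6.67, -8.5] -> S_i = Random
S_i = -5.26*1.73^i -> [-5.26, -9.1, -15.74, -27.23, -47.12]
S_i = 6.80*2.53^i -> [6.8, 17.2, 43.53, 110.12, 278.61]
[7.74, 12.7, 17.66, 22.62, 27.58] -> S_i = 7.74 + 4.96*i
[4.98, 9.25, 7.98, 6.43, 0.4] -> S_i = Random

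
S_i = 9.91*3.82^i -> [9.91, 37.86, 144.61, 552.41, 2110.22]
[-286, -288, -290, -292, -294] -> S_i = -286 + -2*i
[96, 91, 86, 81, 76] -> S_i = 96 + -5*i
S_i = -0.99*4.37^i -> [-0.99, -4.33, -18.91, -82.62, -361.04]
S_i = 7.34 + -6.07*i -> [7.34, 1.27, -4.8, -10.87, -16.94]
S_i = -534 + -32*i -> [-534, -566, -598, -630, -662]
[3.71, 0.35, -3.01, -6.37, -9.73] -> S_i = 3.71 + -3.36*i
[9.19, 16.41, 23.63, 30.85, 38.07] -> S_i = 9.19 + 7.22*i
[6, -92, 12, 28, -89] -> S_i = Random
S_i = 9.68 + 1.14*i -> [9.68, 10.82, 11.96, 13.1, 14.24]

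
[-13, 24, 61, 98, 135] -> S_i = -13 + 37*i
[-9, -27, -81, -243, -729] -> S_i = -9*3^i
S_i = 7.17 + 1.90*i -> [7.17, 9.07, 10.97, 12.87, 14.77]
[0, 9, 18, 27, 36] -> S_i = 0 + 9*i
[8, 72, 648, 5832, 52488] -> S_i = 8*9^i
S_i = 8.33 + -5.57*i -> [8.33, 2.76, -2.81, -8.38, -13.95]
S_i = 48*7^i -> [48, 336, 2352, 16464, 115248]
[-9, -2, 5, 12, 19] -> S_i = -9 + 7*i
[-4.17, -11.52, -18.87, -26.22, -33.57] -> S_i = -4.17 + -7.35*i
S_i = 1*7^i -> [1, 7, 49, 343, 2401]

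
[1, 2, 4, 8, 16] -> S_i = 1*2^i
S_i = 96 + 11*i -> [96, 107, 118, 129, 140]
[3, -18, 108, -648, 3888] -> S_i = 3*-6^i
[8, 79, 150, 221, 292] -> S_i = 8 + 71*i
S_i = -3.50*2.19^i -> [-3.5, -7.66, -16.79, -36.76, -80.51]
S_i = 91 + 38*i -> [91, 129, 167, 205, 243]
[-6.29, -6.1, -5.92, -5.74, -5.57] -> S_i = -6.29*0.97^i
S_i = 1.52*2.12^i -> [1.52, 3.22, 6.83, 14.48, 30.7]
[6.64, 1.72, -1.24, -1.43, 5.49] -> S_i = Random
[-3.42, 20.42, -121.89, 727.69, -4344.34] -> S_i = -3.42*(-5.97)^i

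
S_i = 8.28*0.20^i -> [8.28, 1.66, 0.33, 0.07, 0.01]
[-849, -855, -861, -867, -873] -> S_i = -849 + -6*i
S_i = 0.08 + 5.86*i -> [0.08, 5.94, 11.8, 17.66, 23.52]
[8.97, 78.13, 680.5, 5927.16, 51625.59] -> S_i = 8.97*8.71^i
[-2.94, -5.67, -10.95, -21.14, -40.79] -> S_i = -2.94*1.93^i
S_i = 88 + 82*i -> [88, 170, 252, 334, 416]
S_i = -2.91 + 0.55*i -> [-2.91, -2.36, -1.81, -1.26, -0.71]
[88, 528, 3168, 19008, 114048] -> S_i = 88*6^i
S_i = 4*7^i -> [4, 28, 196, 1372, 9604]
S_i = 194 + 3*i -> [194, 197, 200, 203, 206]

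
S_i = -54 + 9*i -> [-54, -45, -36, -27, -18]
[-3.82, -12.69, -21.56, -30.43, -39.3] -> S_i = -3.82 + -8.87*i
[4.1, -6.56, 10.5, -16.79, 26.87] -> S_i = 4.10*(-1.60)^i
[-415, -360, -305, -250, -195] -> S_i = -415 + 55*i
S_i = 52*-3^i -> [52, -156, 468, -1404, 4212]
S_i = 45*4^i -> [45, 180, 720, 2880, 11520]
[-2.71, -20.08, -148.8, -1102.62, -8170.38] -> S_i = -2.71*7.41^i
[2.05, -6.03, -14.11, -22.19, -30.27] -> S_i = 2.05 + -8.08*i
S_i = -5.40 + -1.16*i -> [-5.4, -6.56, -7.72, -8.88, -10.04]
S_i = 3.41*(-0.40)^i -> [3.41, -1.36, 0.55, -0.22, 0.09]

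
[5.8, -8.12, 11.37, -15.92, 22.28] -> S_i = 5.80*(-1.40)^i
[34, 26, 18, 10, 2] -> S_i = 34 + -8*i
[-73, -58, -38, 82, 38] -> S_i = Random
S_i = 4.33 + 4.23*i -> [4.33, 8.56, 12.79, 17.02, 21.25]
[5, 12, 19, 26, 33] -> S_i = 5 + 7*i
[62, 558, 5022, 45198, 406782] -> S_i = 62*9^i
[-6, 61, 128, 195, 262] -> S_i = -6 + 67*i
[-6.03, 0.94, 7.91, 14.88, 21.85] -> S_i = -6.03 + 6.97*i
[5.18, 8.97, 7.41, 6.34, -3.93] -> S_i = Random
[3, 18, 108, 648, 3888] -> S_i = 3*6^i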